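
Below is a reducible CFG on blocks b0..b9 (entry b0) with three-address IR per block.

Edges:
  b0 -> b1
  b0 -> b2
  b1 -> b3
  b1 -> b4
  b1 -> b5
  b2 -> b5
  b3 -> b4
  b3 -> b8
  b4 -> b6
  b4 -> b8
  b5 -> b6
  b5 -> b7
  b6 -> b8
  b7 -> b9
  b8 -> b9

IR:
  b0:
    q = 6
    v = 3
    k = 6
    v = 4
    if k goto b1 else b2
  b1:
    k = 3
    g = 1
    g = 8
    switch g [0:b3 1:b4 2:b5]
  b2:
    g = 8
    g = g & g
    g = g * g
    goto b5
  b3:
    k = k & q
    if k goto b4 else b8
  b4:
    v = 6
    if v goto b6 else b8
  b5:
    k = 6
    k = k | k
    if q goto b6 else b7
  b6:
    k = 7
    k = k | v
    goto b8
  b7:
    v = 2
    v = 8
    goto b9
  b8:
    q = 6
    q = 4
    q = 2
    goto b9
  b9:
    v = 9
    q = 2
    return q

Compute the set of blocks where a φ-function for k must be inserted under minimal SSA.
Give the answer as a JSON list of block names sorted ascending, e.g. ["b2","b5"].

idom tree: b1←b0 b2←b0 b3←b1 b4←b1 b5←b0 b6←b0 b7←b5 b8←b0 b9←b0
Dom∩ at merges:
  b4: preds {b1,b3}: {b0,b1} ∩ {b0,b1,b3} = {b0,b1}; idom=b1
  b5: preds {b1,b2}: {b0,b1} ∩ {b0,b2} = {b0}; idom=b0
  b6: preds {b4,b5}: {b0,b1,b4} ∩ {b0,b5} = {b0}; idom=b0
  b8: preds {b3,b4,b6}: {b0,b1,b3} ∩ {b0,b1,b4} ∩ {b0,b6} = {b0}; idom=b0
  b9: preds {b7,b8}: {b0,b5,b7} ∩ {b0,b8} = {b0}; idom=b0

Frontier:
  join b4 pred b1: · stop@b1
  join b4 pred b3: b3 stop@b1
  join b5 pred b1: b1 stop@b0
  join b5 pred b2: b2 stop@b0
  join b6 pred b4: b4→b1 stop@b0
  join b6 pred b5: b5 stop@b0
  join b8 pred b3: b3→b1 stop@b0
  join b8 pred b4: b4→b1 stop@b0
  join b8 pred b6: b6 stop@b0
  join b9 pred b7: b7→b5 stop@b0
  join b9 pred b8: b8 stop@b0
  b0 → ∅
  b1 → {b5,b6,b8}
  b2 → {b5}
  b3 → {b4,b8}
  b4 → {b6,b8}
  b5 → {b6,b9}
  b6 → {b8}
  b7 → {b9}
  b8 → {b9}
  b9 → ∅

φ for k: defs {b0,b1,b3,b5,b6}
  DF⁺ = {b4,b5,b6,b8,b9}

Answer: ["b4", "b5", "b6", "b8", "b9"]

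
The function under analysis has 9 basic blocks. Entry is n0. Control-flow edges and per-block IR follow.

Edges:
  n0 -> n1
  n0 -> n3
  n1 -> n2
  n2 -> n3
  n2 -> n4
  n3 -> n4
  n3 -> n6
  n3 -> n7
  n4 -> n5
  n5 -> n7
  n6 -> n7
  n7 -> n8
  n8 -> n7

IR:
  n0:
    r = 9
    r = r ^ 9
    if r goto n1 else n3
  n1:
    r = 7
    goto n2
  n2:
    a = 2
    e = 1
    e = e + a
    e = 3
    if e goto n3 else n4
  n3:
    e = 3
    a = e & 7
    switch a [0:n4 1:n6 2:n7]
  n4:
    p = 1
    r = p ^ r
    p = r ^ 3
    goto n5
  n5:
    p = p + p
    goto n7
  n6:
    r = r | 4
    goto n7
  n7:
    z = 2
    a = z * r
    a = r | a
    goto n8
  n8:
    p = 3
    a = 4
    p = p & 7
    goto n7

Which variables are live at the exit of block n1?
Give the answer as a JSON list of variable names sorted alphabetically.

Answer: ["r"]

Analysis:
Per-block:
  n0: def={r} ue=∅
  n1: def={r} ue=∅
  n2: def={a,e} ue=∅
  n3: def={a,e} ue=∅
  n4: def={p,r} ue={r}
  n5: def={p} ue={p}
  n6: def={r} ue={r}
  n7: def={a,z} ue={r}
  n8: def={a,p} ue=∅

Backward fixpoint:
  live n0: ∅→{r}
  live n1: ∅→{r}
  live n2: {r}→{r}
  live n3: {r}→{r}
  live n4: {r}→{p,r}
  live n5: {p,r}→{r}
  live n6: {r}→{r}
  live n7: {r}→{r}
  live n8: {r}→{r}

live-out(n1) = ["r"]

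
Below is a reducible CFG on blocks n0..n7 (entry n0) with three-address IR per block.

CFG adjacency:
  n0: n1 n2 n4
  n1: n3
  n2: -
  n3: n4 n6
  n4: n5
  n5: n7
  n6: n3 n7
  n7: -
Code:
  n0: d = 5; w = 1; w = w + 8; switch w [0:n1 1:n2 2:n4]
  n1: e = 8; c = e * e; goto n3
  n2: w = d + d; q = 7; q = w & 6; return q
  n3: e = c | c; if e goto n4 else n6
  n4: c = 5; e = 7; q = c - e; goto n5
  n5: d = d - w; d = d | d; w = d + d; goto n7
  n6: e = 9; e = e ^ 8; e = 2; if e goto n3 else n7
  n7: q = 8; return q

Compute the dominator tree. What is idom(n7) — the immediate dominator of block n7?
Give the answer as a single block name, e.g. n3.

Answer: n0

Derivation:
idom tree: n1←n0 n2←n0 n3←n1 n4←n0 n5←n4 n6←n3 n7←n0
Dom∩ at merges:
  n3: preds {n1,n6}: {n0,n1} ∩ {n0,n1,n3,n6} = {n0,n1}; idom=n1
  n4: preds {n0,n3}: {n0} ∩ {n0,n1,n3} = {n0}; idom=n0
  n7: preds {n5,n6}: {n0,n4,n5} ∩ {n0,n1,n3,n6} = {n0}; idom=n0

idom(n7) = n0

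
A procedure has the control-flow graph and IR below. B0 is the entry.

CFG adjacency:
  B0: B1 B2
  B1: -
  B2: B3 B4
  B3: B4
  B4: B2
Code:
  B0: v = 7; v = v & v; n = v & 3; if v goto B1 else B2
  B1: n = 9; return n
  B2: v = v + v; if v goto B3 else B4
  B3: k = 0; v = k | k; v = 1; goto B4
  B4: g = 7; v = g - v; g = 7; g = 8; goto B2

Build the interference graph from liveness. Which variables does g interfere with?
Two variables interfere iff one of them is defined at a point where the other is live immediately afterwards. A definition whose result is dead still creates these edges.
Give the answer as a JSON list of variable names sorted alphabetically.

Answer: ["v"]

Derivation:
Block summaries:
  B0: {n,v} / ∅
  B1: {n} / ∅
  B2: {v} / {v}
  B3: {k,v} / ∅
  B4: {g,v} / {v}

Live sets:
  B0: in=∅ out={v}
  B1: in=∅ out=∅
  B2: in={v} out={v}
  B3: in=∅ out={v}
  B4: in={v} out={v}

Conflict graph:
  g — {v}
  k — ∅
  n — {v}
  v — {g,n}

N(g) = ["v"]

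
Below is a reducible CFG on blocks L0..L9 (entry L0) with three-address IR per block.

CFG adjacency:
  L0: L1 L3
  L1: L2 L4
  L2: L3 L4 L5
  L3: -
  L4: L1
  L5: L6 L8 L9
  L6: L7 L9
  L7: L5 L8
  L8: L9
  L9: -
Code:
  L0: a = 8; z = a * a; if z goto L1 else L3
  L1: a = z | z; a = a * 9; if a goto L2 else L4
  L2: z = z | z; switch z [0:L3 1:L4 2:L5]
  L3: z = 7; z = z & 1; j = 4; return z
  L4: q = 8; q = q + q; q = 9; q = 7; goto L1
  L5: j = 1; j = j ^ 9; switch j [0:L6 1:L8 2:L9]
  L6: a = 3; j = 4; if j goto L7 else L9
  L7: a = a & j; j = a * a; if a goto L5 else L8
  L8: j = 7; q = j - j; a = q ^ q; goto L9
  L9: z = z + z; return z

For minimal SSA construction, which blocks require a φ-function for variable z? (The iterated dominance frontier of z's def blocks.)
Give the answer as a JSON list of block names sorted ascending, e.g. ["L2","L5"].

idom tree: L1←L0 L2←L1 L3←L0 L4←L1 L5←L2 L6←L5 L7←L6 L8←L5 L9←L5
Dom at joins:
  L1: preds {L0,L4}: {L0} ∩ {L0,L1,L4} = {L0}; idom=L0
  L3: preds {L0,L2}: {L0} ∩ {L0,L1,L2} = {L0}; idom=L0
  L4: preds {L1,L2}: {L0,L1} ∩ {L0,L1,L2} = {L0,L1}; idom=L1
  L5: preds {L2,L7}: {L0,L1,L2} ∩ {L0,L1,L2,L5,L6,L7} = {L0,L1,L2}; idom=L2
  L8: preds {L5,L7}: {L0,L1,L2,L5} ∩ {L0,L1,L2,L5,L6,L7} = {L0,L1,L2,L5}; idom=L5
  L9: preds {L5,L6,L8}: {L0,L1,L2,L5} ∩ {L0,L1,L2,L5,L6} ∩ {L0,L1,L2,L5,L8} = {L0,L1,L2,L5}; idom=L5

DF derivation:
  join L1 pred L0: · stop@L0
  join L1 pred L4: L4→L1 stop@L0
  join L3 pred L0: · stop@L0
  join L3 pred L2: L2→L1 stop@L0
  join L4 pred L1: · stop@L1
  join L4 pred L2: L2 stop@L1
  join L5 pred L2: · stop@L2
  join L5 pred L7: L7→L6→L5 stop@L2
  join L8 pred L5: · stop@L5
  join L8 pred L7: L7→L6 stop@L5
  join L9 pred L5: · stop@L5
  join L9 pred L6: L6 stop@L5
  join L9 pred L8: L8 stop@L5
  L0 → ∅
  L1 → {L1,L3}
  L2 → {L3,L4}
  L3 → ∅
  L4 → {L1}
  L5 → {L5}
  L6 → {L5,L8,L9}
  L7 → {L5,L8}
  L8 → {L9}
  L9 → ∅

φ for z: defs {L0,L2,L3,L9}
  DF⁺ = {L1,L3,L4}

Answer: ["L1", "L3", "L4"]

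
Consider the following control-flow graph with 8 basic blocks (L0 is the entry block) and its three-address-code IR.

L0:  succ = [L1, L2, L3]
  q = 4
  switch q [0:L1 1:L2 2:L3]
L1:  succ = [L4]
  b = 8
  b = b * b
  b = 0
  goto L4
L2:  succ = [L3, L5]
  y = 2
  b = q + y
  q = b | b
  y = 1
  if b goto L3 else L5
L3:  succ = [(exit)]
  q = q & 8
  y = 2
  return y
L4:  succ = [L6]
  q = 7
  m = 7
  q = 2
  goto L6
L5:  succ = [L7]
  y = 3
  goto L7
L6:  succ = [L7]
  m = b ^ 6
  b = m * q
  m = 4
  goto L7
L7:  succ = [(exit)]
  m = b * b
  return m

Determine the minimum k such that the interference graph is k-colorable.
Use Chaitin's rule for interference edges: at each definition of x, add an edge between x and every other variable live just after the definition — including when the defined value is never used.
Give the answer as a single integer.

Per-block:
  L0: def={q} ue=∅
  L1: def={b} ue=∅
  L2: def={b,q,y} ue={q}
  L3: def={q,y} ue={q}
  L4: def={m,q} ue=∅
  L5: def={y} ue=∅
  L6: def={b,m} ue={b,q}
  L7: def={m} ue={b}

Live sets:
  L0 li=∅ lo={q}
  L1 li=∅ lo={b}
  L2 li={q} lo={b,q}
  L3 li={q} lo=∅
  L4 li={b} lo={b,q}
  L5 li={b} lo={b}
  L6 li={b,q} lo={b}
  L7 li={b} lo=∅

Interfere edges:
  b — {m,q,y}
  m — {b,q}
  q — {b,m,y}
  y — {b,q}

Colouring:
  lower bound: {b,m,q} mutually conflict ⇒ χ ≥ 3
  assign b→r0 m→r2 q→r1 y→r2 — no edge inside a register ⇒ χ ≤ 3
  χ = 3

Answer: 3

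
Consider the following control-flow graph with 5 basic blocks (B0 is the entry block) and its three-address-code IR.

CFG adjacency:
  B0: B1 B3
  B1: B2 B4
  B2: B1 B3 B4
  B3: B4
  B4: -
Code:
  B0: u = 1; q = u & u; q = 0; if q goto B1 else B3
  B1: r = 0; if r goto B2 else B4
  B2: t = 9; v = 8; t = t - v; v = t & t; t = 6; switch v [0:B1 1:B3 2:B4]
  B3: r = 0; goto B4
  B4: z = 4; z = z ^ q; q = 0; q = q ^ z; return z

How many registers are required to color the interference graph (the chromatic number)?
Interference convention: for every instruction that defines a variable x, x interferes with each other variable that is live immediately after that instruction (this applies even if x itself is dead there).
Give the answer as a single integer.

Answer: 3

Analysis:
Block summaries:
  B0 def {q,u} use ∅
  B1 def {r} use ∅
  B2 def {t,v} use ∅
  B3 def {r} use ∅
  B4 def {q,z} use {q}

Backward fixpoint:
  B0: in=∅ out={q}
  B1: in={q} out={q}
  B2: in={q} out={q}
  B3: in={q} out={q}
  B4: in={q} out=∅

Interference:
  q: {r,t,v,z}
  r: {q}
  t: {q,v}
  u: ∅
  v: {q,t}
  z: {q}

Registers:
  {q,t,v} pairwise interfere (3-clique) ⇒ χ ≥ 3
  3-colouring: R0={q,u}  R1={r,t,z}  R2={v}
  χ = 3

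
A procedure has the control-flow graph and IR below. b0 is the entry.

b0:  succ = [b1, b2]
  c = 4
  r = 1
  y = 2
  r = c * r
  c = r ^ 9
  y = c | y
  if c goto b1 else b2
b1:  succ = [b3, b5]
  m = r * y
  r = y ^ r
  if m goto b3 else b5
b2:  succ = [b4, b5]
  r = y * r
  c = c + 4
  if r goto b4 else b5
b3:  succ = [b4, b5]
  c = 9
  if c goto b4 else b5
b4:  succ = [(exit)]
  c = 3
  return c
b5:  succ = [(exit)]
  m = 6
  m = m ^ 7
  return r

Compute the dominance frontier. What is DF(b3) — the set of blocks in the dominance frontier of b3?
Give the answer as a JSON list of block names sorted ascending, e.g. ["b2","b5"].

idom tree: b1←b0 b2←b0 b3←b1 b4←b0 b5←b0
Dom∩ at merges:
  b4: preds {b2,b3}: {b0,b2} ∩ {b0,b1,b3} = {b0}; idom=b0
  b5: preds {b1,b2,b3}: {b0,b1} ∩ {b0,b2} ∩ {b0,b1,b3} = {b0}; idom=b0

Frontier:
  b4←b2: walk b2 to b0
  b4←b3: walk b3→b1 to b0
  b5←b1: walk b1 to b0
  b5←b2: walk b2 to b0
  b5←b3: walk b3→b1 to b0
  b0: DF=∅
  b1: DF={b4,b5}
  b2: DF={b4,b5}
  b3: DF={b4,b5}
  b4: DF=∅
  b5: DF=∅

DF(b3) = ["b4", "b5"]

Answer: ["b4", "b5"]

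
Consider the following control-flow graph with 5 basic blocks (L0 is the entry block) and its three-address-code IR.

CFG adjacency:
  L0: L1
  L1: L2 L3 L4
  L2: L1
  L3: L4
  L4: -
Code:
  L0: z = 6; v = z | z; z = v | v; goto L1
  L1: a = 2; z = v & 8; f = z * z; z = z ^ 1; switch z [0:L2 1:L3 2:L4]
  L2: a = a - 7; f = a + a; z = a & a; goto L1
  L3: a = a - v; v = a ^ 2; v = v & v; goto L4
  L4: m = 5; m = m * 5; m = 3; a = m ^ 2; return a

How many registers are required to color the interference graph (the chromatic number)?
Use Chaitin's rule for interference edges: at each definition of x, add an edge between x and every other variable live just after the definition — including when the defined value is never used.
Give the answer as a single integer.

Per-block:
  L0 def {v,z} use ∅
  L1 def {a,f,z} use {v}
  L2 def {a,f,z} use {a}
  L3 def {a,v} use {a,v}
  L4 def {a,m} use ∅

Liveness:
  L0 li=∅ lo={v}
  L1 li={v} lo={a,v}
  L2 li={a,v} lo={v}
  L3 li={a,v} lo=∅
  L4 li=∅ lo=∅

Interference:
  a: {f,v,z}
  f: {a,v,z}
  m: ∅
  v: {a,f,z}
  z: {a,f,v}

Colouring:
  {a,f,v,z} pairwise interfere (4-clique) ⇒ χ ≥ 4
  assign a→R0 f→R1 m→R0 v→R2 z→R3 — no edge inside a register ⇒ χ ≤ 4
  χ = 4

Answer: 4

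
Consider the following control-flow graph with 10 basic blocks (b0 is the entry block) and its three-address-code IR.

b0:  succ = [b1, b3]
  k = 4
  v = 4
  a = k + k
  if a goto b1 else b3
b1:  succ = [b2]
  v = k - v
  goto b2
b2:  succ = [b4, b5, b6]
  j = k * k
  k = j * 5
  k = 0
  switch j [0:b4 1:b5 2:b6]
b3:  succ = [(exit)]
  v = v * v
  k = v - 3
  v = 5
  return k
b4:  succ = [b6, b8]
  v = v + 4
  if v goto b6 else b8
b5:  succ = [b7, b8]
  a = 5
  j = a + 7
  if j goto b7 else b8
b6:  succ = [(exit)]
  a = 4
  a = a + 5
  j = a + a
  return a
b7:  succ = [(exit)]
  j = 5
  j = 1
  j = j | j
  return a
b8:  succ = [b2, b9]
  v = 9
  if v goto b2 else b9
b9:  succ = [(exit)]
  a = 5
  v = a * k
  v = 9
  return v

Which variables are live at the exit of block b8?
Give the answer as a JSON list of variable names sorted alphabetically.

Per-block:
  b0: def={a,k,v} ue=∅
  b1: def={v} ue={k,v}
  b2: def={j,k} ue={k}
  b3: def={k,v} ue={v}
  b4: def={v} ue={v}
  b5: def={a,j} ue=∅
  b6: def={a,j} ue=∅
  b7: def={j} ue={a}
  b8: def={v} ue=∅
  b9: def={a,v} ue={k}

Liveness:
  b0: in=∅ out={k,v}
  b1: in={k,v} out={k,v}
  b2: in={k,v} out={k,v}
  b3: in={v} out=∅
  b4: in={k,v} out={k}
  b5: in={k} out={a,k}
  b6: in=∅ out=∅
  b7: in={a} out=∅
  b8: in={k} out={k,v}
  b9: in={k} out=∅

live-out(b8) = ["k", "v"]

Answer: ["k", "v"]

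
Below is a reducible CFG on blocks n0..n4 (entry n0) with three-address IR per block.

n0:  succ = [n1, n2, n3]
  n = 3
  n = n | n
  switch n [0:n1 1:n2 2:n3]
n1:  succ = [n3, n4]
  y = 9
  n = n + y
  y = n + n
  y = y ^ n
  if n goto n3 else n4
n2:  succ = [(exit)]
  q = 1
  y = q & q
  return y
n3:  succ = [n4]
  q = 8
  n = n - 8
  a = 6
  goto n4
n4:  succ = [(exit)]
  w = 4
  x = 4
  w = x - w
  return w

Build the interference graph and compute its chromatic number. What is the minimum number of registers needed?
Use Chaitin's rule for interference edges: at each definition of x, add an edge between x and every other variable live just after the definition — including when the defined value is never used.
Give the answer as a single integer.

Answer: 2

Working:
def/use:
  n0: {n} / ∅
  n1: {n,y} / {n}
  n2: {q,y} / ∅
  n3: {a,n,q} / {n}
  n4: {w,x} / ∅

Liveness:
  live n0: ∅→{n}
  live n1: {n}→{n}
  live n2: ∅→∅
  live n3: {n}→∅
  live n4: ∅→∅

Conflict graph:
  a: ∅
  n: {q,y}
  q: {n}
  w: {x}
  x: {w}
  y: {n}

Chromatic number:
  lower bound: {n,q} mutually conflict ⇒ χ ≥ 2
  2-colouring: R0={a,n,w}  R1={q,x,y}
  χ = 2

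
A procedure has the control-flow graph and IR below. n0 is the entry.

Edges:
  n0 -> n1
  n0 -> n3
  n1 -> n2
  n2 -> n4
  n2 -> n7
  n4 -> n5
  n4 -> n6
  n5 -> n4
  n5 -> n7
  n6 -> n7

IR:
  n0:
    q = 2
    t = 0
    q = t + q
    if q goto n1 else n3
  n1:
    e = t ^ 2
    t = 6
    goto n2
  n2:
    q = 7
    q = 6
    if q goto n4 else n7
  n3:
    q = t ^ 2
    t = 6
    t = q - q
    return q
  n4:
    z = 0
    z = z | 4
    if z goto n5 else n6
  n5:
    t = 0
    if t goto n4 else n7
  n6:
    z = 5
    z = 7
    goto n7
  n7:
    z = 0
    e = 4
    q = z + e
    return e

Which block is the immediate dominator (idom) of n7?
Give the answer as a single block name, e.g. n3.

idom tree: n1←n0 n2←n1 n3←n0 n4←n2 n5←n4 n6←n4 n7←n2
Dom at joins:
  n4: preds {n2,n5}: {n0,n1,n2} ∩ {n0,n1,n2,n4,n5} = {n0,n1,n2}; idom=n2
  n7: preds {n2,n5,n6}: {n0,n1,n2} ∩ {n0,n1,n2,n4,n5} ∩ {n0,n1,n2,n4,n6} = {n0,n1,n2}; idom=n2

idom(n7) = n2

Answer: n2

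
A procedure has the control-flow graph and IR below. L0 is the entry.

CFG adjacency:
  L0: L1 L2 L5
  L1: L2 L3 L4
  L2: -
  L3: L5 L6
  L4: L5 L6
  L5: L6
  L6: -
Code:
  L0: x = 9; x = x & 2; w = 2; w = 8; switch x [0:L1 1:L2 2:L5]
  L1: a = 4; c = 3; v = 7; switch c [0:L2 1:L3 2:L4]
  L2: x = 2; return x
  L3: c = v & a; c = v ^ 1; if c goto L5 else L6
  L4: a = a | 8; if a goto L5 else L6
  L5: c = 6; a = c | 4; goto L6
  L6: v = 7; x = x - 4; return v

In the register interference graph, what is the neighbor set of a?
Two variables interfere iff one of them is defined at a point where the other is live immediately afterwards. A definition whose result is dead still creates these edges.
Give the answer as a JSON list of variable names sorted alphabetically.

Per-block:
  L0: def={w,x} ue=∅
  L1: def={a,c,v} ue=∅
  L2: def={x} ue=∅
  L3: def={c} ue={a,v}
  L4: def={a} ue={a}
  L5: def={a,c} ue=∅
  L6: def={v,x} ue={x}

Backward fixpoint:
  L0 li=∅ lo={x}
  L1 li={x} lo={a,v,x}
  L2 li=∅ lo=∅
  L3 li={a,v,x} lo={x}
  L4 li={a,x} lo={x}
  L5 li={x} lo={x}
  L6 li={x} lo=∅

Conflict graph:
  a: {c,v,x}
  c: {a,v,x}
  v: {a,c,x}
  w: {x}
  x: {a,c,v,w}

N(a) = ["c", "v", "x"]

Answer: ["c", "v", "x"]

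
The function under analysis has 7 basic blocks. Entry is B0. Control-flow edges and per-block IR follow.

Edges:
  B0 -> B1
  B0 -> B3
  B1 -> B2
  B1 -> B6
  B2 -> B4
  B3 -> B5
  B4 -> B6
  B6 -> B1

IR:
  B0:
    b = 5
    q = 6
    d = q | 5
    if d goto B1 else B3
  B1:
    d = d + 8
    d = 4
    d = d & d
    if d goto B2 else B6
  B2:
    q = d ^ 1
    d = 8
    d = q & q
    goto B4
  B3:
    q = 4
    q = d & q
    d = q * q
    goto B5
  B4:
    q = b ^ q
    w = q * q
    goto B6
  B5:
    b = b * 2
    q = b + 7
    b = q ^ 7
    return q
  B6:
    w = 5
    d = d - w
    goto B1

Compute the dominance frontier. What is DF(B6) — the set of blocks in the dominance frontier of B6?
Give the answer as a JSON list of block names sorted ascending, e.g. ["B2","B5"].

idom tree: B1←B0 B2←B1 B3←B0 B4←B2 B5←B3 B6←B1
Join-block Dom:
  B1: preds {B0,B6}: {B0} ∩ {B0,B1,B6} = {B0}; idom=B0
  B6: preds {B1,B4}: {B0,B1} ∩ {B0,B1,B2,B4} = {B0,B1}; idom=B1

DF derivation:
  B1←B0: walk · to B0
  B1←B6: walk B6→B1 to B0
  B6←B1: walk · to B1
  B6←B4: walk B4→B2 to B1
  B0 → ∅
  B1 → {B1}
  B2 → {B6}
  B3 → ∅
  B4 → {B6}
  B5 → ∅
  B6 → {B1}

DF(B6) = ["B1"]

Answer: ["B1"]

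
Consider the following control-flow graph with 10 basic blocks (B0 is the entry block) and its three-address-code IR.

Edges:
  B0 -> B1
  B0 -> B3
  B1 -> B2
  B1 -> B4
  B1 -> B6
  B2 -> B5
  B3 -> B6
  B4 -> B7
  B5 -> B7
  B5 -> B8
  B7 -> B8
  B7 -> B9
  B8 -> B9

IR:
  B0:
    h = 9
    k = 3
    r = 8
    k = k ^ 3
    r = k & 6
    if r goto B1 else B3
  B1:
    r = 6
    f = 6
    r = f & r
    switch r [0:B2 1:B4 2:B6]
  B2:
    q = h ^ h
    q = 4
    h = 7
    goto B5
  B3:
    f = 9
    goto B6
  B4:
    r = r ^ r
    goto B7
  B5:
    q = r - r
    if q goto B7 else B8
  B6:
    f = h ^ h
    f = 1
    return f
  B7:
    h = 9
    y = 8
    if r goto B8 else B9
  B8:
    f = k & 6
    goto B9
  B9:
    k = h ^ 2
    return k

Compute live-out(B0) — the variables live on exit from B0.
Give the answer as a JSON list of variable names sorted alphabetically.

Answer: ["h", "k"]

Derivation:
Per-block:
  B0: def={h,k,r} ue=∅
  B1: def={f,r} ue=∅
  B2: def={h,q} ue={h}
  B3: def={f} ue=∅
  B4: def={r} ue={r}
  B5: def={q} ue={r}
  B6: def={f} ue={h}
  B7: def={h,y} ue={r}
  B8: def={f} ue={k}
  B9: def={k} ue={h}

Live sets:
  B0: in=∅ out={h,k}
  B1: in={h,k} out={h,k,r}
  B2: in={h,k,r} out={h,k,r}
  B3: in={h} out={h}
  B4: in={k,r} out={k,r}
  B5: in={h,k,r} out={h,k,r}
  B6: in={h} out=∅
  B7: in={k,r} out={h,k}
  B8: in={h,k} out={h}
  B9: in={h} out=∅

live-out(B0) = ["h", "k"]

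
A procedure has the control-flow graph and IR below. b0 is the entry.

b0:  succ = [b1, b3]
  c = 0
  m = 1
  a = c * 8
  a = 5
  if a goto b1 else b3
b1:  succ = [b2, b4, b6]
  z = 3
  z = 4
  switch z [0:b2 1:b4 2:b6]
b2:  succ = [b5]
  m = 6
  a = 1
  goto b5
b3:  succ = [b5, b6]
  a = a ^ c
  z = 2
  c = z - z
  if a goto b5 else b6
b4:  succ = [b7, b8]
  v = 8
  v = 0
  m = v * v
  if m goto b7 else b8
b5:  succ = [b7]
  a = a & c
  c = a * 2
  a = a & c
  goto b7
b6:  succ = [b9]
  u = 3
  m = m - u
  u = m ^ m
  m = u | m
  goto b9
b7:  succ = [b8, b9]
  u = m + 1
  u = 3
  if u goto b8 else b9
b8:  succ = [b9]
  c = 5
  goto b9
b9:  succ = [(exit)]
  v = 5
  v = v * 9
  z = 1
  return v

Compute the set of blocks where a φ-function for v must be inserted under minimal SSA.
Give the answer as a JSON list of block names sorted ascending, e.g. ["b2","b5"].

Answer: ["b7", "b8", "b9"]

Derivation:
idom tree: b1←b0 b2←b1 b3←b0 b4←b1 b5←b0 b6←b0 b7←b0 b8←b0 b9←b0
Dom at joins:
  b5: preds {b2,b3}: {b0,b1,b2} ∩ {b0,b3} = {b0}; idom=b0
  b6: preds {b1,b3}: {b0,b1} ∩ {b0,b3} = {b0}; idom=b0
  b7: preds {b4,b5}: {b0,b1,b4} ∩ {b0,b5} = {b0}; idom=b0
  b8: preds {b4,b7}: {b0,b1,b4} ∩ {b0,b7} = {b0}; idom=b0
  b9: preds {b6,b7,b8}: {b0,b6} ∩ {b0,b7} ∩ {b0,b8} = {b0}; idom=b0

DF walk-up:
  join b5 pred b2: b2→b1 stop@b0
  join b5 pred b3: b3 stop@b0
  join b6 pred b1: b1 stop@b0
  join b6 pred b3: b3 stop@b0
  join b7 pred b4: b4→b1 stop@b0
  join b7 pred b5: b5 stop@b0
  join b8 pred b4: b4→b1 stop@b0
  join b8 pred b7: b7 stop@b0
  join b9 pred b6: b6 stop@b0
  join b9 pred b7: b7 stop@b0
  join b9 pred b8: b8 stop@b0
  b0 → ∅
  b1 → {b5,b6,b7,b8}
  b2 → {b5}
  b3 → {b5,b6}
  b4 → {b7,b8}
  b5 → {b7}
  b6 → {b9}
  b7 → {b8,b9}
  b8 → {b9}
  b9 → ∅

φ for v: defs {b4,b9}
  DF⁺ = {b7,b8,b9}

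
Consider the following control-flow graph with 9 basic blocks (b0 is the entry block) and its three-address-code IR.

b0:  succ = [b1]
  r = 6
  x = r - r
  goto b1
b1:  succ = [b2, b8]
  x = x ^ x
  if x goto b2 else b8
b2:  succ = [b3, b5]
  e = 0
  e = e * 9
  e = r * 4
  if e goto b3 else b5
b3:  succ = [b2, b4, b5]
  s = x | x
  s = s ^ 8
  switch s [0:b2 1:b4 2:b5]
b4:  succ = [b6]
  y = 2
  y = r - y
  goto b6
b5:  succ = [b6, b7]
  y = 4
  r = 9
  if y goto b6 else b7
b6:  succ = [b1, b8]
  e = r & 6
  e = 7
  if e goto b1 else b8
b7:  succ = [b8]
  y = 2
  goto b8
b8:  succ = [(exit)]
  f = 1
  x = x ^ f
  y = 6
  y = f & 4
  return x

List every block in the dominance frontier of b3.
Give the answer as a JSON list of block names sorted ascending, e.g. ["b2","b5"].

Answer: ["b2", "b5", "b6"]

Analysis:
idom tree: b1←b0 b2←b1 b3←b2 b4←b3 b5←b2 b6←b2 b7←b5 b8←b1
Join-block Dom:
  b1: preds {b0,b6}: {b0} ∩ {b0,b1,b2,b6} = {b0}; idom=b0
  b2: preds {b1,b3}: {b0,b1} ∩ {b0,b1,b2,b3} = {b0,b1}; idom=b1
  b5: preds {b2,b3}: {b0,b1,b2} ∩ {b0,b1,b2,b3} = {b0,b1,b2}; idom=b2
  b6: preds {b4,b5}: {b0,b1,b2,b3,b4} ∩ {b0,b1,b2,b5} = {b0,b1,b2}; idom=b2
  b8: preds {b1,b6,b7}: {b0,b1} ∩ {b0,b1,b2,b6} ∩ {b0,b1,b2,b5,b7} = {b0,b1}; idom=b1

DF walk-up:
  join b1 pred b0: · stop@b0
  join b1 pred b6: b6→b2→b1 stop@b0
  join b2 pred b1: · stop@b1
  join b2 pred b3: b3→b2 stop@b1
  join b5 pred b2: · stop@b2
  join b5 pred b3: b3 stop@b2
  join b6 pred b4: b4→b3 stop@b2
  join b6 pred b5: b5 stop@b2
  join b8 pred b1: · stop@b1
  join b8 pred b6: b6→b2 stop@b1
  join b8 pred b7: b7→b5→b2 stop@b1
  DF(b0)=∅
  DF(b1)={b1}
  DF(b2)={b1,b2,b8}
  DF(b3)={b2,b5,b6}
  DF(b4)={b6}
  DF(b5)={b6,b8}
  DF(b6)={b1,b8}
  DF(b7)={b8}
  DF(b8)=∅

DF(b3) = ["b2", "b5", "b6"]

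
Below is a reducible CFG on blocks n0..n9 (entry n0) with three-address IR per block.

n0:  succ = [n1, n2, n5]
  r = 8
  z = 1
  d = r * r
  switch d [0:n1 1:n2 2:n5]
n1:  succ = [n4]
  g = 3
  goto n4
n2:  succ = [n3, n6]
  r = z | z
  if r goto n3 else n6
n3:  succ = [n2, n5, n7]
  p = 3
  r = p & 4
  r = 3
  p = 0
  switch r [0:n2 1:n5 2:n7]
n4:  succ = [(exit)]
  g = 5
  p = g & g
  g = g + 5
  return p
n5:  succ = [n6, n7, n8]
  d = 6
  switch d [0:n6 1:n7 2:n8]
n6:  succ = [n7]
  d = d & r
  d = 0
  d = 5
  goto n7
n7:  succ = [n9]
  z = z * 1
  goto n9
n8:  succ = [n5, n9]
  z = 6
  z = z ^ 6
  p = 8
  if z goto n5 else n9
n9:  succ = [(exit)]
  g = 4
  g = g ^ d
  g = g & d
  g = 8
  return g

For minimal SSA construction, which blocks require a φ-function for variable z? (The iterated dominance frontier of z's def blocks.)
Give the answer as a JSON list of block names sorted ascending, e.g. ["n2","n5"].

Answer: ["n5", "n6", "n7", "n9"]

Analysis:
idom tree: n1←n0 n2←n0 n3←n2 n4←n1 n5←n0 n6←n0 n7←n0 n8←n5 n9←n0
Join-block Dom:
  n2: preds {n0,n3}: {n0} ∩ {n0,n2,n3} = {n0}; idom=n0
  n5: preds {n0,n3,n8}: {n0} ∩ {n0,n2,n3} ∩ {n0,n5,n8} = {n0}; idom=n0
  n6: preds {n2,n5}: {n0,n2} ∩ {n0,n5} = {n0}; idom=n0
  n7: preds {n3,n5,n6}: {n0,n2,n3} ∩ {n0,n5} ∩ {n0,n6} = {n0}; idom=n0
  n9: preds {n7,n8}: {n0,n7} ∩ {n0,n5,n8} = {n0}; idom=n0

DF walk-up:
  join n2 pred n0: · stop@n0
  join n2 pred n3: n3→n2 stop@n0
  join n5 pred n0: · stop@n0
  join n5 pred n3: n3→n2 stop@n0
  join n5 pred n8: n8→n5 stop@n0
  join n6 pred n2: n2 stop@n0
  join n6 pred n5: n5 stop@n0
  join n7 pred n3: n3→n2 stop@n0
  join n7 pred n5: n5 stop@n0
  join n7 pred n6: n6 stop@n0
  join n9 pred n7: n7 stop@n0
  join n9 pred n8: n8→n5 stop@n0
  n0 → ∅
  n1 → ∅
  n2 → {n2,n5,n6,n7}
  n3 → {n2,n5,n7}
  n4 → ∅
  n5 → {n5,n6,n7,n9}
  n6 → {n7}
  n7 → {n9}
  n8 → {n5,n9}
  n9 → ∅

φ for z: defs {n0,n7,n8}
  DF⁺ = {n5,n6,n7,n9}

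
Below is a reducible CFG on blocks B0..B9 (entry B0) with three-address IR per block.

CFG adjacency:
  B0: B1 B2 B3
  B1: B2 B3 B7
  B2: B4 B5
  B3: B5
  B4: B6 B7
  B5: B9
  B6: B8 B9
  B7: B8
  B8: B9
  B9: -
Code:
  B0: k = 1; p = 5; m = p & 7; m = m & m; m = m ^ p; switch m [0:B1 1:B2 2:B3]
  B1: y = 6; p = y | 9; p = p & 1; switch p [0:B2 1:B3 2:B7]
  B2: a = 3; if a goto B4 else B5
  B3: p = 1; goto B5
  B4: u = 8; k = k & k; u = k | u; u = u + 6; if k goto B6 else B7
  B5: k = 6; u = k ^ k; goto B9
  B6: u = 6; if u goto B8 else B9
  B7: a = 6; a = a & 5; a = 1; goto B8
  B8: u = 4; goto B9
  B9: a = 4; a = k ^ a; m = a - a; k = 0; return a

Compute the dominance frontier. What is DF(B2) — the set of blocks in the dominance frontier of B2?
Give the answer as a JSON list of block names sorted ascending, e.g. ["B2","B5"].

Answer: ["B5", "B7", "B8", "B9"]

Working:
idom tree: B1←B0 B2←B0 B3←B0 B4←B2 B5←B0 B6←B4 B7←B0 B8←B0 B9←B0
Dom at joins:
  B2: preds {B0,B1}: {B0} ∩ {B0,B1} = {B0}; idom=B0
  B3: preds {B0,B1}: {B0} ∩ {B0,B1} = {B0}; idom=B0
  B5: preds {B2,B3}: {B0,B2} ∩ {B0,B3} = {B0}; idom=B0
  B7: preds {B1,B4}: {B0,B1} ∩ {B0,B2,B4} = {B0}; idom=B0
  B8: preds {B6,B7}: {B0,B2,B4,B6} ∩ {B0,B7} = {B0}; idom=B0
  B9: preds {B5,B6,B8}: {B0,B5} ∩ {B0,B2,B4,B6} ∩ {B0,B8} = {B0}; idom=B0

DF walk-up:
  join B2 pred B0: · stop@B0
  join B2 pred B1: B1 stop@B0
  join B3 pred B0: · stop@B0
  join B3 pred B1: B1 stop@B0
  join B5 pred B2: B2 stop@B0
  join B5 pred B3: B3 stop@B0
  join B7 pred B1: B1 stop@B0
  join B7 pred B4: B4→B2 stop@B0
  join B8 pred B6: B6→B4→B2 stop@B0
  join B8 pred B7: B7 stop@B0
  join B9 pred B5: B5 stop@B0
  join B9 pred B6: B6→B4→B2 stop@B0
  join B9 pred B8: B8 stop@B0
  B0: DF=∅
  B1: DF={B2,B3,B7}
  B2: DF={B5,B7,B8,B9}
  B3: DF={B5}
  B4: DF={B7,B8,B9}
  B5: DF={B9}
  B6: DF={B8,B9}
  B7: DF={B8}
  B8: DF={B9}
  B9: DF=∅

DF(B2) = ["B5", "B7", "B8", "B9"]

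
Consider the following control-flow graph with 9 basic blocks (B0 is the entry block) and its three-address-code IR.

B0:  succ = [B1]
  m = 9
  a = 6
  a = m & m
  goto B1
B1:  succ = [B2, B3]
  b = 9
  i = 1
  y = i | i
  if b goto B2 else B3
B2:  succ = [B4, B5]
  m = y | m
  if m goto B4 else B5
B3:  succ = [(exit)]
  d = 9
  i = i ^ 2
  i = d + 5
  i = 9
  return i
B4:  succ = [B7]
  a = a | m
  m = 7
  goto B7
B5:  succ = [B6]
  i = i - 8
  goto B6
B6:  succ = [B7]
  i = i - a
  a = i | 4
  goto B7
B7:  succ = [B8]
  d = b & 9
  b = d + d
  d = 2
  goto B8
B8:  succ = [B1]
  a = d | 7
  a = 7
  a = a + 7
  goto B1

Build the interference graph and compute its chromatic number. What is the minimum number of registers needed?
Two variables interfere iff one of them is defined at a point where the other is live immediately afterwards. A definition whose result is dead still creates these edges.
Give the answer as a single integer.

Block summaries:
  B0: def={a,m} ue=∅
  B1: def={b,i,y} ue=∅
  B2: def={m} ue={m,y}
  B3: def={d,i} ue={i}
  B4: def={a,m} ue={a,m}
  B5: def={i} ue={i}
  B6: def={a,i} ue={a,i}
  B7: def={b,d} ue={b}
  B8: def={a} ue={d}

Liveness:
  live B0: ∅→{a,m}
  live B1: {a,m}→{a,b,i,m,y}
  live B2: {a,b,i,m,y}→{a,b,i,m}
  live B3: {i}→∅
  live B4: {a,b,m}→{b,m}
  live B5: {a,b,i,m}→{a,b,i,m}
  live B6: {a,b,i,m}→{b,m}
  live B7: {b,m}→{d,m}
  live B8: {d,m}→{a,m}

Interference:
  a↔{b,i,m,y}
  b↔{a,i,m,y}
  d↔{i,m}
  i↔{a,b,d,m,y}
  m↔{a,b,d,i,y}
  y↔{a,b,i,m}

Colouring:
  {a,b,i,m,y} pairwise interfere (5-clique) ⇒ χ ≥ 5
  assign a→r2 b→r3 d→r2 i→r0 m→r1 y→r4 — no edge inside a register ⇒ χ ≤ 5
  χ = 5

Answer: 5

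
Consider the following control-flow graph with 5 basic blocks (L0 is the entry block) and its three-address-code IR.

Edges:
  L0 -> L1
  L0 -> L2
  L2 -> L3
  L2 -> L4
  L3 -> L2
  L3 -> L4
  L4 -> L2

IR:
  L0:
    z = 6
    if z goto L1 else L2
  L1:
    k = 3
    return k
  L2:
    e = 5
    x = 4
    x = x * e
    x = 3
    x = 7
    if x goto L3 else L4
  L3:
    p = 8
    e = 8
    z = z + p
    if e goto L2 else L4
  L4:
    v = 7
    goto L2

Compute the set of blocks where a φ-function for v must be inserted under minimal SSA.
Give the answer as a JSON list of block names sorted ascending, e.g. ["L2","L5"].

idom tree: L1←L0 L2←L0 L3←L2 L4←L2
Join-block Dom:
  L2: preds {L0,L3,L4}: {L0} ∩ {L0,L2,L3} ∩ {L0,L2,L4} = {L0}; idom=L0
  L4: preds {L2,L3}: {L0,L2} ∩ {L0,L2,L3} = {L0,L2}; idom=L2

Frontier:
  join L2 pred L0: · stop@L0
  join L2 pred L3: L3→L2 stop@L0
  join L2 pred L4: L4→L2 stop@L0
  join L4 pred L2: · stop@L2
  join L4 pred L3: L3 stop@L2
  L0: DF=∅
  L1: DF=∅
  L2: DF={L2}
  L3: DF={L2,L4}
  L4: DF={L2}

φ for v: defs {L4}
  DF⁺ = {L2}

Answer: ["L2"]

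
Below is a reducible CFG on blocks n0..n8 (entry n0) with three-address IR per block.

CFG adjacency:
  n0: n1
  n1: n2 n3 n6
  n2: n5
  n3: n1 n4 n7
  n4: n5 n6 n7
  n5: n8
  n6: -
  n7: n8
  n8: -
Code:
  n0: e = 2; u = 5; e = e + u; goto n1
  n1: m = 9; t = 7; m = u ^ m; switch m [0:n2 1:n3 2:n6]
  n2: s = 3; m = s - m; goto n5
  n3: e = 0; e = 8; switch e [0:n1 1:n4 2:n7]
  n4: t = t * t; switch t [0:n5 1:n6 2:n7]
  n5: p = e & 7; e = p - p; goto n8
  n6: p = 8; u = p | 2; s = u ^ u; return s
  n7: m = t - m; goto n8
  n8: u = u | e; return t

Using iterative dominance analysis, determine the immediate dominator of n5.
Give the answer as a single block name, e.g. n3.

idom tree: n1←n0 n2←n1 n3←n1 n4←n3 n5←n1 n6←n1 n7←n3 n8←n1
Join-block Dom:
  n1: preds {n0,n3}: {n0} ∩ {n0,n1,n3} = {n0}; idom=n0
  n5: preds {n2,n4}: {n0,n1,n2} ∩ {n0,n1,n3,n4} = {n0,n1}; idom=n1
  n6: preds {n1,n4}: {n0,n1} ∩ {n0,n1,n3,n4} = {n0,n1}; idom=n1
  n7: preds {n3,n4}: {n0,n1,n3} ∩ {n0,n1,n3,n4} = {n0,n1,n3}; idom=n3
  n8: preds {n5,n7}: {n0,n1,n5} ∩ {n0,n1,n3,n7} = {n0,n1}; idom=n1

idom(n5) = n1

Answer: n1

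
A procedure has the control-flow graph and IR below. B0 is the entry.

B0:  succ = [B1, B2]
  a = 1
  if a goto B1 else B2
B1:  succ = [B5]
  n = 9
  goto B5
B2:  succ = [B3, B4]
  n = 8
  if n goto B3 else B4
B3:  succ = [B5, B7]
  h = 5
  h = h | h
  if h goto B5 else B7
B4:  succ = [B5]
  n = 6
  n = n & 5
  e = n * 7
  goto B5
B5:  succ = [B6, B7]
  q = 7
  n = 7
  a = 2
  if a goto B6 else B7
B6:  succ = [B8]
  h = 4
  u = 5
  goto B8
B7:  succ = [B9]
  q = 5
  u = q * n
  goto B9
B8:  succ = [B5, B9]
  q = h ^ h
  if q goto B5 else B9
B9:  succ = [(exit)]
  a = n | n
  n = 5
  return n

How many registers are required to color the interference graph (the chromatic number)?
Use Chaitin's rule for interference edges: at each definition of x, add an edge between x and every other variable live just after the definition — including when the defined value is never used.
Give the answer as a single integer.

Answer: 3

Working:
Block summaries:
  B0: {a} / ∅
  B1: {n} / ∅
  B2: {n} / ∅
  B3: {h} / ∅
  B4: {e,n} / ∅
  B5: {a,n,q} / ∅
  B6: {h,u} / ∅
  B7: {q,u} / {n}
  B8: {q} / {h}
  B9: {a,n} / {n}

Backward fixpoint:
  B0 li=∅ lo=∅
  B1 li=∅ lo=∅
  B2 li=∅ lo={n}
  B3 li={n} lo={n}
  B4 li=∅ lo=∅
  B5 li=∅ lo={n}
  B6 li={n} lo={h,n}
  B7 li={n} lo={n}
  B8 li={h,n} lo={n}
  B9 li={n} lo=∅

Conflict graph:
  a: {n}
  e: ∅
  h: {n,u}
  n: {a,h,q,u}
  q: {n}
  u: {h,n}

Chromatic number:
  {h,n,u} pairwise interfere (3-clique) ⇒ χ ≥ 3
  3-colouring: c0={e,n}  c1={a,h,q}  c2={u}
  χ = 3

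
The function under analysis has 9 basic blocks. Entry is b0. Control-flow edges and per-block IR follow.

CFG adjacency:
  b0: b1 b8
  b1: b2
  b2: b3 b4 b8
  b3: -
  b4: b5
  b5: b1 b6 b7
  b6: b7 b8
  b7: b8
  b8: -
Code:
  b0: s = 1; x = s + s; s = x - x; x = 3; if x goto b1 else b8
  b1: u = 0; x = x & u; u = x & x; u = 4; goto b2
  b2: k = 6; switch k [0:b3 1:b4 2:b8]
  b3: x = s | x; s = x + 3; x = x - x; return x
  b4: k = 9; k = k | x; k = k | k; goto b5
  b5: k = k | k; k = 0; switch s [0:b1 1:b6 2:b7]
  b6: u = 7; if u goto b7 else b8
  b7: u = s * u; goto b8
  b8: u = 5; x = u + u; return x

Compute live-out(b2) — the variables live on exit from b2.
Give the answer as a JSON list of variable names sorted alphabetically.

Answer: ["s", "u", "x"]

Derivation:
def/use:
  b0: {s,x} / ∅
  b1: {u,x} / {x}
  b2: {k} / ∅
  b3: {s,x} / {s,x}
  b4: {k} / {x}
  b5: {k} / {k,s}
  b6: {u} / ∅
  b7: {u} / {s,u}
  b8: {u,x} / ∅

Backward fixpoint:
  b0: in=∅ out={s,x}
  b1: in={s,x} out={s,u,x}
  b2: in={s,u,x} out={s,u,x}
  b3: in={s,x} out=∅
  b4: in={s,u,x} out={k,s,u,x}
  b5: in={k,s,u,x} out={s,u,x}
  b6: in={s} out={s,u}
  b7: in={s,u} out=∅
  b8: in=∅ out=∅

live-out(b2) = ["s", "u", "x"]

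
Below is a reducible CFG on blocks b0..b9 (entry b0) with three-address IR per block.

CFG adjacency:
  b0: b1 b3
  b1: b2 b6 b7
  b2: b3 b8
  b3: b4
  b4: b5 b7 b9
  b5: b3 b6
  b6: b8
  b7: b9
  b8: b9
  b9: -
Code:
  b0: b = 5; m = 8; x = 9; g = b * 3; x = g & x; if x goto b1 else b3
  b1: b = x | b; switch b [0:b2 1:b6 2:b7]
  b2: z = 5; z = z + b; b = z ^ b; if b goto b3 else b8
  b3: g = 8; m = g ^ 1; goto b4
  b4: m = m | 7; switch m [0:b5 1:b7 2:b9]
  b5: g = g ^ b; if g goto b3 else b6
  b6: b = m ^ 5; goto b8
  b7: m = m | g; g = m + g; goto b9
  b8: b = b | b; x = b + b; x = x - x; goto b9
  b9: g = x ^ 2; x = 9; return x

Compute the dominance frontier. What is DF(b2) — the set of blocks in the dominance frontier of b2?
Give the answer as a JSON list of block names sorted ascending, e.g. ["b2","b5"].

Answer: ["b3", "b8"]

Derivation:
idom tree: b1←b0 b2←b1 b3←b0 b4←b3 b5←b4 b6←b0 b7←b0 b8←b0 b9←b0
Dom at joins:
  b3: preds {b0,b2,b5}: {b0} ∩ {b0,b1,b2} ∩ {b0,b3,b4,b5} = {b0}; idom=b0
  b6: preds {b1,b5}: {b0,b1} ∩ {b0,b3,b4,b5} = {b0}; idom=b0
  b7: preds {b1,b4}: {b0,b1} ∩ {b0,b3,b4} = {b0}; idom=b0
  b8: preds {b2,b6}: {b0,b1,b2} ∩ {b0,b6} = {b0}; idom=b0
  b9: preds {b4,b7,b8}: {b0,b3,b4} ∩ {b0,b7} ∩ {b0,b8} = {b0}; idom=b0

Frontier:
  b3←b0: walk · to b0
  b3←b2: walk b2→b1 to b0
  b3←b5: walk b5→b4→b3 to b0
  b6←b1: walk b1 to b0
  b6←b5: walk b5→b4→b3 to b0
  b7←b1: walk b1 to b0
  b7←b4: walk b4→b3 to b0
  b8←b2: walk b2→b1 to b0
  b8←b6: walk b6 to b0
  b9←b4: walk b4→b3 to b0
  b9←b7: walk b7 to b0
  b9←b8: walk b8 to b0
  b0: DF=∅
  b1: DF={b3,b6,b7,b8}
  b2: DF={b3,b8}
  b3: DF={b3,b6,b7,b9}
  b4: DF={b3,b6,b7,b9}
  b5: DF={b3,b6}
  b6: DF={b8}
  b7: DF={b9}
  b8: DF={b9}
  b9: DF=∅

DF(b2) = ["b3", "b8"]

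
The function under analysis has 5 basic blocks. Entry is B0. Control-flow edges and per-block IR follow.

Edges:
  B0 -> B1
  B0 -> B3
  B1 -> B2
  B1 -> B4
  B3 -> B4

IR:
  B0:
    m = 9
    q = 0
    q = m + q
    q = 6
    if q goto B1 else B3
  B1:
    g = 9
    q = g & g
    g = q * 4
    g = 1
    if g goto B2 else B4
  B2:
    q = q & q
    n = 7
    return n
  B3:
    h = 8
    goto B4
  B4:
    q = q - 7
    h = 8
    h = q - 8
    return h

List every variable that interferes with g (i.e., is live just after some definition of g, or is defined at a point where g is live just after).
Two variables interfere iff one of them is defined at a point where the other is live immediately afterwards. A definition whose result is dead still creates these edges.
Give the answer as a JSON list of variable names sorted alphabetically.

Answer: ["q"]

Working:
def/use:
  B0: {m,q} / ∅
  B1: {g,q} / ∅
  B2: {n,q} / {q}
  B3: {h} / ∅
  B4: {h,q} / {q}

Live sets:
  B0 li=∅ lo={q}
  B1 li=∅ lo={q}
  B2 li={q} lo=∅
  B3 li={q} lo={q}
  B4 li={q} lo=∅

Interfere edges:
  g↔{q}
  h↔{q}
  m↔{q}
  n↔∅
  q↔{g,h,m}

N(g) = ["q"]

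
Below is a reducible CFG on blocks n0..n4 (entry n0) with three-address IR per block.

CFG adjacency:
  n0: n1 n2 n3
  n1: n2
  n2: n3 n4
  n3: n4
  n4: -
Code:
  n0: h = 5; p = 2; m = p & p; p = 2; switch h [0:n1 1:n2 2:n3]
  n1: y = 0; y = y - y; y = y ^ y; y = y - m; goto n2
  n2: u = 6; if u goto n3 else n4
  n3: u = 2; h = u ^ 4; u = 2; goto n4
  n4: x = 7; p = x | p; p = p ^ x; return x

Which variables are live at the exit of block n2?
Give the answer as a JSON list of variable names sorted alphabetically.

Block summaries:
  n0: def={h,m,p} ue=∅
  n1: def={y} ue={m}
  n2: def={u} ue=∅
  n3: def={h,u} ue=∅
  n4: def={p,x} ue={p}

Backward fixpoint:
  n0: in=∅ out={m,p}
  n1: in={m,p} out={p}
  n2: in={p} out={p}
  n3: in={p} out={p}
  n4: in={p} out=∅

live-out(n2) = ["p"]

Answer: ["p"]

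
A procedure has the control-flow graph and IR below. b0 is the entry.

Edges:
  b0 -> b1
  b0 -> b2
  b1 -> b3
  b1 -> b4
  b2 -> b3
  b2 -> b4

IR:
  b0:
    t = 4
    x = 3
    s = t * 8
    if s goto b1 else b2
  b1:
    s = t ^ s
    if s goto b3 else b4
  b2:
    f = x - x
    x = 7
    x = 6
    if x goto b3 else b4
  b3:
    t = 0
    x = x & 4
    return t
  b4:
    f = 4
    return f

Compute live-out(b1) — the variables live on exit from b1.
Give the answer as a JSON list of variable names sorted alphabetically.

Per-block:
  b0 def {s,t,x} use ∅
  b1 def {s} use {s,t}
  b2 def {f,x} use {x}
  b3 def {t,x} use {x}
  b4 def {f} use ∅

Backward fixpoint:
  live b0: ∅→{s,t,x}
  live b1: {s,t,x}→{x}
  live b2: {x}→{x}
  live b3: {x}→∅
  live b4: ∅→∅

live-out(b1) = ["x"]

Answer: ["x"]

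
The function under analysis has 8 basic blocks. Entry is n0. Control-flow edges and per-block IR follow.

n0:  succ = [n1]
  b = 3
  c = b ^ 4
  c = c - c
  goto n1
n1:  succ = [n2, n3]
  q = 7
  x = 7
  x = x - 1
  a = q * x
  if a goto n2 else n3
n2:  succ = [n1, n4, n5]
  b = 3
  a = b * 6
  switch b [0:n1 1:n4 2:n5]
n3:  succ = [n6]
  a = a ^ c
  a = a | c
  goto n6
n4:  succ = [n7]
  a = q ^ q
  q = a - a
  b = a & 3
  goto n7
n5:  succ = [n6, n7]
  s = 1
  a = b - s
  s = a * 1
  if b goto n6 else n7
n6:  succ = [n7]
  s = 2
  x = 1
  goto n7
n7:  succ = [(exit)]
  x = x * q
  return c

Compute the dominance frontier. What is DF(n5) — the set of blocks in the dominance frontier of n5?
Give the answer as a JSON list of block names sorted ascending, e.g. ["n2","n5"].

Answer: ["n6", "n7"]

Working:
idom tree: n1←n0 n2←n1 n3←n1 n4←n2 n5←n2 n6←n1 n7←n1
Dom at joins:
  n1: preds {n0,n2}: {n0} ∩ {n0,n1,n2} = {n0}; idom=n0
  n6: preds {n3,n5}: {n0,n1,n3} ∩ {n0,n1,n2,n5} = {n0,n1}; idom=n1
  n7: preds {n4,n5,n6}: {n0,n1,n2,n4} ∩ {n0,n1,n2,n5} ∩ {n0,n1,n6} = {n0,n1}; idom=n1

Frontier:
  join n1 pred n0: · stop@n0
  join n1 pred n2: n2→n1 stop@n0
  join n6 pred n3: n3 stop@n1
  join n6 pred n5: n5→n2 stop@n1
  join n7 pred n4: n4→n2 stop@n1
  join n7 pred n5: n5→n2 stop@n1
  join n7 pred n6: n6 stop@n1
  n0 → ∅
  n1 → {n1}
  n2 → {n1,n6,n7}
  n3 → {n6}
  n4 → {n7}
  n5 → {n6,n7}
  n6 → {n7}
  n7 → ∅

DF(n5) = ["n6", "n7"]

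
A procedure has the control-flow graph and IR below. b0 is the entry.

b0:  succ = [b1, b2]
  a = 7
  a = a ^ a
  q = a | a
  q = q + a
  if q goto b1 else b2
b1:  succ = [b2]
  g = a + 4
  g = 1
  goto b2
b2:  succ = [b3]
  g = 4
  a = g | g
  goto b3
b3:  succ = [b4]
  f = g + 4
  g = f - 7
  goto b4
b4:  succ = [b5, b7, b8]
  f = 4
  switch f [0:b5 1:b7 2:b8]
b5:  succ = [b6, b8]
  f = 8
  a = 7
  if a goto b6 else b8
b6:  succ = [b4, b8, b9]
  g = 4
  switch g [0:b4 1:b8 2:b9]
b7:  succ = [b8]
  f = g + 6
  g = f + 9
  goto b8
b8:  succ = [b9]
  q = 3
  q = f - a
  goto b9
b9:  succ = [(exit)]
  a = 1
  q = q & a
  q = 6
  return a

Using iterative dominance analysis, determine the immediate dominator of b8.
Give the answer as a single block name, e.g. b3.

idom tree: b1←b0 b2←b0 b3←b2 b4←b3 b5←b4 b6←b5 b7←b4 b8←b4 b9←b4
Dom∩ at merges:
  b2: preds {b0,b1}: {b0} ∩ {b0,b1} = {b0}; idom=b0
  b4: preds {b3,b6}: {b0,b2,b3} ∩ {b0,b2,b3,b4,b5,b6} = {b0,b2,b3}; idom=b3
  b8: preds {b4,b5,b6,b7}: {b0,b2,b3,b4} ∩ {b0,b2,b3,b4,b5} ∩ {b0,b2,b3,b4,b5,b6} ∩ {b0,b2,b3,b4,b7} = {b0,b2,b3,b4}; idom=b4
  b9: preds {b6,b8}: {b0,b2,b3,b4,b5,b6} ∩ {b0,b2,b3,b4,b8} = {b0,b2,b3,b4}; idom=b4

idom(b8) = b4

Answer: b4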